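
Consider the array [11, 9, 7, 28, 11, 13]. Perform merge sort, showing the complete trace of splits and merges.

Merge sort trace:

Split: [11, 9, 7, 28, 11, 13] -> [11, 9, 7] and [28, 11, 13]
  Split: [11, 9, 7] -> [11] and [9, 7]
    Split: [9, 7] -> [9] and [7]
    Merge: [9] + [7] -> [7, 9]
  Merge: [11] + [7, 9] -> [7, 9, 11]
  Split: [28, 11, 13] -> [28] and [11, 13]
    Split: [11, 13] -> [11] and [13]
    Merge: [11] + [13] -> [11, 13]
  Merge: [28] + [11, 13] -> [11, 13, 28]
Merge: [7, 9, 11] + [11, 13, 28] -> [7, 9, 11, 11, 13, 28]

Final sorted array: [7, 9, 11, 11, 13, 28]

The merge sort proceeds by recursively splitting the array and merging sorted halves.
After all merges, the sorted array is [7, 9, 11, 11, 13, 28].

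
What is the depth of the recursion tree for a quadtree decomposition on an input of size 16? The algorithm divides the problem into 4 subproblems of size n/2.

For divide and conquer with division factor 2:

Problem sizes at each level:
Level 0: 16
Level 1: 8
Level 2: 4
Level 3: 2
Level 4: 1

The root is level 0 and the size-1 base case is level 4 (the tree spans levels 0 through 4, i.e. 5 levels counting the root), so the depth is the number of divisions: log_2(16) = 4

The recursion tree depth is log_2(16) = 4. At each level, the problem size is divided by 2, so it takes 4 divisions to reduce to a base case of size 1. The algorithm makes 4 recursive calls at each level.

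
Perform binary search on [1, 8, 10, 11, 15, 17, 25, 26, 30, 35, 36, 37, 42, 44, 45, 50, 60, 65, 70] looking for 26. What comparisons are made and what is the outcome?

Binary search for 26 in [1, 8, 10, 11, 15, 17, 25, 26, 30, 35, 36, 37, 42, 44, 45, 50, 60, 65, 70]:

lo=0, hi=18, mid=9, arr[mid]=35 -> 35 > 26, search left half
lo=0, hi=8, mid=4, arr[mid]=15 -> 15 < 26, search right half
lo=5, hi=8, mid=6, arr[mid]=25 -> 25 < 26, search right half
lo=7, hi=8, mid=7, arr[mid]=26 -> Found target at index 7!

Binary search finds 26 at index 7 after 4 comparisons. The search repeatedly halves the search space by comparing with the middle element.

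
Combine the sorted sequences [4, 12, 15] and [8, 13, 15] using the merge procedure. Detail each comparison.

Merging process:

Compare 4 vs 8: take 4 from left. Merged: [4]
Compare 12 vs 8: take 8 from right. Merged: [4, 8]
Compare 12 vs 13: take 12 from left. Merged: [4, 8, 12]
Compare 15 vs 13: take 13 from right. Merged: [4, 8, 12, 13]
Compare 15 vs 15: take 15 from left. Merged: [4, 8, 12, 13, 15]
Append remaining from right: [15]. Merged: [4, 8, 12, 13, 15, 15]

Final merged array: [4, 8, 12, 13, 15, 15]
Total comparisons: 5

The merged array is [4, 8, 12, 13, 15, 15], requiring 5 comparisons. The merge step runs in O(n) time where n is the total number of elements.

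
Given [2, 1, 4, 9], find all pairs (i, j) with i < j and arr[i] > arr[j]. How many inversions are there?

Finding inversions in [2, 1, 4, 9]:

(0, 1): arr[0]=2 > arr[1]=1

Total inversions: 1

The array has 1 inversion(s): (0,1). Each pair (i,j) satisfies i < j and arr[i] > arr[j].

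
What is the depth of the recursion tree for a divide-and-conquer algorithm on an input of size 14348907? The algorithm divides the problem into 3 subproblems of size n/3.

For divide and conquer with division factor 3:

Problem sizes at each level:
Level 0: 14348907
Level 1: 4782969
Level 2: 1594323
Level 3: 531441
Level 4: 177147
Level 5: 59049
Level 6: 19683
Level 7: 6561
Level 8: 2187
Level 9: 729
Level 10: 243
Level 11: 81
Level 12: 27
Level 13: 9
Level 14: 3
Level 15: 1

The root is level 0 and the size-1 base case is level 15 (the tree spans levels 0 through 15, i.e. 16 levels counting the root), so the depth is the number of divisions: log_3(14348907) = 15

The recursion tree depth is log_3(14348907) = 15. At each level, the problem size is divided by 3, so it takes 15 divisions to reduce to a base case of size 1. The algorithm makes 3 recursive calls at each level.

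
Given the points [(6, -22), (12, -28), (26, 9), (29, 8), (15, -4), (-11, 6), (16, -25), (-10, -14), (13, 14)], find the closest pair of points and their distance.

Computing all pairwise distances among 9 points:

d((6, -22), (12, -28)) = 8.4853
d((6, -22), (26, 9)) = 36.8917
d((6, -22), (29, 8)) = 37.8021
d((6, -22), (15, -4)) = 20.1246
d((6, -22), (-11, 6)) = 32.7567
d((6, -22), (16, -25)) = 10.4403
d((6, -22), (-10, -14)) = 17.8885
d((6, -22), (13, 14)) = 36.6742
d((12, -28), (26, 9)) = 39.5601
d((12, -28), (29, 8)) = 39.8121
d((12, -28), (15, -4)) = 24.1868
d((12, -28), (-11, 6)) = 41.0488
d((12, -28), (16, -25)) = 5.0
d((12, -28), (-10, -14)) = 26.0768
d((12, -28), (13, 14)) = 42.0119
d((26, 9), (29, 8)) = 3.1623 <-- minimum
d((26, 9), (15, -4)) = 17.0294
d((26, 9), (-11, 6)) = 37.1214
d((26, 9), (16, -25)) = 35.4401
d((26, 9), (-10, -14)) = 42.72
d((26, 9), (13, 14)) = 13.9284
d((29, 8), (15, -4)) = 18.4391
d((29, 8), (-11, 6)) = 40.05
d((29, 8), (16, -25)) = 35.4683
d((29, 8), (-10, -14)) = 44.7772
d((29, 8), (13, 14)) = 17.088
d((15, -4), (-11, 6)) = 27.8568
d((15, -4), (16, -25)) = 21.0238
d((15, -4), (-10, -14)) = 26.9258
d((15, -4), (13, 14)) = 18.1108
d((-11, 6), (16, -25)) = 41.1096
d((-11, 6), (-10, -14)) = 20.025
d((-11, 6), (13, 14)) = 25.2982
d((16, -25), (-10, -14)) = 28.2312
d((16, -25), (13, 14)) = 39.1152
d((-10, -14), (13, 14)) = 36.2353

Closest pair: (26, 9) and (29, 8) with distance 3.1623

The closest pair is (26, 9) and (29, 8) with Euclidean distance 3.1623. For 9 points, brute-force pairwise comparison is shown above. For large n, the divide-and-conquer algorithm (sort by x, recurse on halves, check the dividing strip) achieves O(n log n).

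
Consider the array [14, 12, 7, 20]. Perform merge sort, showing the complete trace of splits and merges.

Merge sort trace:

Split: [14, 12, 7, 20] -> [14, 12] and [7, 20]
  Split: [14, 12] -> [14] and [12]
  Merge: [14] + [12] -> [12, 14]
  Split: [7, 20] -> [7] and [20]
  Merge: [7] + [20] -> [7, 20]
Merge: [12, 14] + [7, 20] -> [7, 12, 14, 20]

Final sorted array: [7, 12, 14, 20]

The merge sort proceeds by recursively splitting the array and merging sorted halves.
After all merges, the sorted array is [7, 12, 14, 20].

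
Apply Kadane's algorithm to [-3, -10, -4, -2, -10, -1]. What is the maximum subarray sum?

Using Kadane's algorithm on [-3, -10, -4, -2, -10, -1]:

Scanning through the array:
Position 1 (value -10): max_ending_here = -10, max_so_far = -3
Position 2 (value -4): max_ending_here = -4, max_so_far = -3
Position 3 (value -2): max_ending_here = -2, max_so_far = -2
Position 4 (value -10): max_ending_here = -10, max_so_far = -2
Position 5 (value -1): max_ending_here = -1, max_so_far = -1

Maximum subarray: [-1]
Maximum sum: -1

The maximum subarray is [-1] with sum -1. This subarray runs from index 5 to index 5.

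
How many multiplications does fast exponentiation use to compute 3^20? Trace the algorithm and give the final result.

Computing 3^20 by squaring (build up from 3^1; each line after the first costs one multiplication):

3^1 = 3
3^2 = (3^1)^2 = 3^2 = 9
3^4 = (3^2)^2 = 9^2 = 81
3^5 = 3 * 3^4 = 3 * 81 = 243
3^10 = (3^5)^2 = 243^2 = 59049
3^20 = (3^10)^2 = 59049^2 = 3486784401

Result: 3486784401
Multiplications needed: 5 (5 lines after 3^1)

3^20 = 3486784401. Using exponentiation by squaring, this requires 5 multiplications. The key idea: if the exponent is even, square the half-power; if odd, multiply by the base once.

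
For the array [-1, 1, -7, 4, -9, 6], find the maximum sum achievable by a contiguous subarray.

Using Kadane's algorithm on [-1, 1, -7, 4, -9, 6]:

Scanning through the array:
Position 1 (value 1): max_ending_here = 1, max_so_far = 1
Position 2 (value -7): max_ending_here = -6, max_so_far = 1
Position 3 (value 4): max_ending_here = 4, max_so_far = 4
Position 4 (value -9): max_ending_here = -5, max_so_far = 4
Position 5 (value 6): max_ending_here = 6, max_so_far = 6

Maximum subarray: [6]
Maximum sum: 6

The maximum subarray is [6] with sum 6. This subarray runs from index 5 to index 5.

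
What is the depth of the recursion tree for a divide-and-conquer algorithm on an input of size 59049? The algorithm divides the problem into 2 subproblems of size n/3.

For divide and conquer with division factor 3:

Problem sizes at each level:
Level 0: 59049
Level 1: 19683
Level 2: 6561
Level 3: 2187
Level 4: 729
Level 5: 243
Level 6: 81
Level 7: 27
Level 8: 9
Level 9: 3
Level 10: 1

The root is level 0 and the size-1 base case is level 10 (the tree spans levels 0 through 10, i.e. 11 levels counting the root), so the depth is the number of divisions: log_3(59049) = 10

The recursion tree depth is log_3(59049) = 10. At each level, the problem size is divided by 3, so it takes 10 divisions to reduce to a base case of size 1. The algorithm makes 2 recursive calls at each level.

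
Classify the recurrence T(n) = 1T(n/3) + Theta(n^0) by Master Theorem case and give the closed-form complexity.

Master Theorem for T(n) = 1T(n/3) + O(n^0):

a = 1, b = 3, c = 0
log_b(a) = log_3(1) = 0.0000

Case 2: c = 0 = log_3(1) = 0.0000
T(n) = O(n^0 log n) = O(log n)

For T(n) = 1T(n/3) + O(n^0): log_3(1) = 0.0000. This is Case 2 of the Master Theorem (c = log_b(a), equal work at all levels), giving O(log n).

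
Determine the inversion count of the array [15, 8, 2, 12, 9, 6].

Finding inversions in [15, 8, 2, 12, 9, 6]:

(0, 1): arr[0]=15 > arr[1]=8
(0, 2): arr[0]=15 > arr[2]=2
(0, 3): arr[0]=15 > arr[3]=12
(0, 4): arr[0]=15 > arr[4]=9
(0, 5): arr[0]=15 > arr[5]=6
(1, 2): arr[1]=8 > arr[2]=2
(1, 5): arr[1]=8 > arr[5]=6
(3, 4): arr[3]=12 > arr[4]=9
(3, 5): arr[3]=12 > arr[5]=6
(4, 5): arr[4]=9 > arr[5]=6

Total inversions: 10

The array has 10 inversion(s): (0,1), (0,2), (0,3), (0,4), (0,5), (1,2), (1,5), (3,4), (3,5), (4,5). Each pair (i,j) satisfies i < j and arr[i] > arr[j].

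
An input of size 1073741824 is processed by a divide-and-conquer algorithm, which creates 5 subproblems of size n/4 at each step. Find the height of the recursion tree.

For divide and conquer with division factor 4:

Problem sizes at each level:
Level 0: 1073741824
Level 1: 268435456
Level 2: 67108864
Level 3: 16777216
Level 4: 4194304
Level 5: 1048576
Level 6: 262144
Level 7: 65536
Level 8: 16384
Level 9: 4096
Level 10: 1024
Level 11: 256
Level 12: 64
Level 13: 16
Level 14: 4
Level 15: 1

The root is level 0 and the size-1 base case is level 15 (the tree spans levels 0 through 15, i.e. 16 levels counting the root), so the depth is the number of divisions: log_4(1073741824) = 15

The recursion tree depth is log_4(1073741824) = 15. At each level, the problem size is divided by 4, so it takes 15 divisions to reduce to a base case of size 1. The algorithm makes 5 recursive calls at each level.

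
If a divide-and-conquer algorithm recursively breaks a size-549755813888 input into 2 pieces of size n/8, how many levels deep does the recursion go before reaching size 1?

For divide and conquer with division factor 8:

Problem sizes at each level:
Level 0: 549755813888
Level 1: 68719476736
Level 2: 8589934592
Level 3: 1073741824
Level 4: 134217728
Level 5: 16777216
Level 6: 2097152
Level 7: 262144
Level 8: 32768
Level 9: 4096
Level 10: 512
Level 11: 64
Level 12: 8
Level 13: 1

The root is level 0 and the size-1 base case is level 13 (the tree spans levels 0 through 13, i.e. 14 levels counting the root), so the depth is the number of divisions: log_8(549755813888) = 13

The recursion tree depth is log_8(549755813888) = 13. At each level, the problem size is divided by 8, so it takes 13 divisions to reduce to a base case of size 1. The algorithm makes 2 recursive calls at each level.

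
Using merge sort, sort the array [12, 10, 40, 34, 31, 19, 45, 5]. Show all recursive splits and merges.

Merge sort trace:

Split: [12, 10, 40, 34, 31, 19, 45, 5] -> [12, 10, 40, 34] and [31, 19, 45, 5]
  Split: [12, 10, 40, 34] -> [12, 10] and [40, 34]
    Split: [12, 10] -> [12] and [10]
    Merge: [12] + [10] -> [10, 12]
    Split: [40, 34] -> [40] and [34]
    Merge: [40] + [34] -> [34, 40]
  Merge: [10, 12] + [34, 40] -> [10, 12, 34, 40]
  Split: [31, 19, 45, 5] -> [31, 19] and [45, 5]
    Split: [31, 19] -> [31] and [19]
    Merge: [31] + [19] -> [19, 31]
    Split: [45, 5] -> [45] and [5]
    Merge: [45] + [5] -> [5, 45]
  Merge: [19, 31] + [5, 45] -> [5, 19, 31, 45]
Merge: [10, 12, 34, 40] + [5, 19, 31, 45] -> [5, 10, 12, 19, 31, 34, 40, 45]

Final sorted array: [5, 10, 12, 19, 31, 34, 40, 45]

The merge sort proceeds by recursively splitting the array and merging sorted halves.
After all merges, the sorted array is [5, 10, 12, 19, 31, 34, 40, 45].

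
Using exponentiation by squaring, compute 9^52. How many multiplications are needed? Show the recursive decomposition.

Computing 9^52 by squaring (build up from 9^1; each line after the first costs one multiplication):

9^1 = 9
9^2 = (9^1)^2 = 9^2 = 81
9^3 = 9 * 9^2 = 9 * 81 = 729
9^6 = (9^3)^2 = 729^2 = 531441
9^12 = (9^6)^2 = 531441^2 = 282429536481
9^13 = 9 * 9^12 = 9 * 282429536481 = 2541865828329
9^26 = (9^13)^2 = 2541865828329^2 = 6461081889226673298932241
9^52 = (9^26)^2 = 6461081889226673298932241^2 = 41745579179292917813953351511015323088870709282081

Result: 41745579179292917813953351511015323088870709282081
Multiplications needed: 7 (7 lines after 9^1)

9^52 = 41745579179292917813953351511015323088870709282081. Using exponentiation by squaring, this requires 7 multiplications. The key idea: if the exponent is even, square the half-power; if odd, multiply by the base once.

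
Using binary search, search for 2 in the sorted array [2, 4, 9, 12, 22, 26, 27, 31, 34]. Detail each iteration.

Binary search for 2 in [2, 4, 9, 12, 22, 26, 27, 31, 34]:

lo=0, hi=8, mid=4, arr[mid]=22 -> 22 > 2, search left half
lo=0, hi=3, mid=1, arr[mid]=4 -> 4 > 2, search left half
lo=0, hi=0, mid=0, arr[mid]=2 -> Found target at index 0!

Binary search finds 2 at index 0 after 3 comparisons. The search repeatedly halves the search space by comparing with the middle element.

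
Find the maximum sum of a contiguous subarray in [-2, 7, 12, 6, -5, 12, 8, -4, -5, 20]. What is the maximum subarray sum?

Using Kadane's algorithm on [-2, 7, 12, 6, -5, 12, 8, -4, -5, 20]:

Scanning through the array:
Position 1 (value 7): max_ending_here = 7, max_so_far = 7
Position 2 (value 12): max_ending_here = 19, max_so_far = 19
Position 3 (value 6): max_ending_here = 25, max_so_far = 25
Position 4 (value -5): max_ending_here = 20, max_so_far = 25
Position 5 (value 12): max_ending_here = 32, max_so_far = 32
Position 6 (value 8): max_ending_here = 40, max_so_far = 40
Position 7 (value -4): max_ending_here = 36, max_so_far = 40
Position 8 (value -5): max_ending_here = 31, max_so_far = 40
Position 9 (value 20): max_ending_here = 51, max_so_far = 51

Maximum subarray: [7, 12, 6, -5, 12, 8, -4, -5, 20]
Maximum sum: 51

The maximum subarray is [7, 12, 6, -5, 12, 8, -4, -5, 20] with sum 51. This subarray runs from index 1 to index 9.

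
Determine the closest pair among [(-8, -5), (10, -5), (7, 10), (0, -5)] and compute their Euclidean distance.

Computing all pairwise distances among 4 points:

d((-8, -5), (10, -5)) = 18.0
d((-8, -5), (7, 10)) = 21.2132
d((-8, -5), (0, -5)) = 8.0 <-- minimum
d((10, -5), (7, 10)) = 15.2971
d((10, -5), (0, -5)) = 10.0
d((7, 10), (0, -5)) = 16.5529

Closest pair: (-8, -5) and (0, -5) with distance 8.0

The closest pair is (-8, -5) and (0, -5) with Euclidean distance 8.0. For 4 points, brute-force pairwise comparison is shown above. For large n, the divide-and-conquer algorithm (sort by x, recurse on halves, check the dividing strip) achieves O(n log n).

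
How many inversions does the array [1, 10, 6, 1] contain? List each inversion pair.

Finding inversions in [1, 10, 6, 1]:

(1, 2): arr[1]=10 > arr[2]=6
(1, 3): arr[1]=10 > arr[3]=1
(2, 3): arr[2]=6 > arr[3]=1

Total inversions: 3

The array has 3 inversion(s): (1,2), (1,3), (2,3). Each pair (i,j) satisfies i < j and arr[i] > arr[j].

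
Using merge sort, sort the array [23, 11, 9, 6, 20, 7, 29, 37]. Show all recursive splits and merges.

Merge sort trace:

Split: [23, 11, 9, 6, 20, 7, 29, 37] -> [23, 11, 9, 6] and [20, 7, 29, 37]
  Split: [23, 11, 9, 6] -> [23, 11] and [9, 6]
    Split: [23, 11] -> [23] and [11]
    Merge: [23] + [11] -> [11, 23]
    Split: [9, 6] -> [9] and [6]
    Merge: [9] + [6] -> [6, 9]
  Merge: [11, 23] + [6, 9] -> [6, 9, 11, 23]
  Split: [20, 7, 29, 37] -> [20, 7] and [29, 37]
    Split: [20, 7] -> [20] and [7]
    Merge: [20] + [7] -> [7, 20]
    Split: [29, 37] -> [29] and [37]
    Merge: [29] + [37] -> [29, 37]
  Merge: [7, 20] + [29, 37] -> [7, 20, 29, 37]
Merge: [6, 9, 11, 23] + [7, 20, 29, 37] -> [6, 7, 9, 11, 20, 23, 29, 37]

Final sorted array: [6, 7, 9, 11, 20, 23, 29, 37]

The merge sort proceeds by recursively splitting the array and merging sorted halves.
After all merges, the sorted array is [6, 7, 9, 11, 20, 23, 29, 37].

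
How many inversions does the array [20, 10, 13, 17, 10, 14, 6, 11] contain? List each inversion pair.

Finding inversions in [20, 10, 13, 17, 10, 14, 6, 11]:

(0, 1): arr[0]=20 > arr[1]=10
(0, 2): arr[0]=20 > arr[2]=13
(0, 3): arr[0]=20 > arr[3]=17
(0, 4): arr[0]=20 > arr[4]=10
(0, 5): arr[0]=20 > arr[5]=14
(0, 6): arr[0]=20 > arr[6]=6
(0, 7): arr[0]=20 > arr[7]=11
(1, 6): arr[1]=10 > arr[6]=6
(2, 4): arr[2]=13 > arr[4]=10
(2, 6): arr[2]=13 > arr[6]=6
(2, 7): arr[2]=13 > arr[7]=11
(3, 4): arr[3]=17 > arr[4]=10
(3, 5): arr[3]=17 > arr[5]=14
(3, 6): arr[3]=17 > arr[6]=6
(3, 7): arr[3]=17 > arr[7]=11
(4, 6): arr[4]=10 > arr[6]=6
(5, 6): arr[5]=14 > arr[6]=6
(5, 7): arr[5]=14 > arr[7]=11

Total inversions: 18

The array has 18 inversion(s): (0,1), (0,2), (0,3), (0,4), (0,5), (0,6), (0,7), (1,6), (2,4), (2,6), (2,7), (3,4), (3,5), (3,6), (3,7), (4,6), (5,6), (5,7). Each pair (i,j) satisfies i < j and arr[i] > arr[j].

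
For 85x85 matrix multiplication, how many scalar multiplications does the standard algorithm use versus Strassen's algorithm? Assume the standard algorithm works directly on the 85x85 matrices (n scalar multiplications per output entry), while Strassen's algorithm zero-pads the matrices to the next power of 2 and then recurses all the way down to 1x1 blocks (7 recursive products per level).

Matrix multiplication for 85x85 matrices:

Strassen's algorithm requires power-of-2 dimensions. Pad 85x85 to 128x128 (next power of 2).

Standard algorithm: 85^3 = 614125 multiplications
Strassen's algorithm: 7^(log2(128)) = 7^7 = 823543 multiplications
Difference: 614125 - 823543 = -209418 (Strassen uses MORE here due to padding overhead — for small or just-over-power-of-2 n, padding can outweigh the per-level savings)

Standard: 614125 multiplications (85^3). Strassen: 823543 multiplications (7^7, after padding to 128x128). Strassen reduces 8 recursive multiplications to 7 at each level.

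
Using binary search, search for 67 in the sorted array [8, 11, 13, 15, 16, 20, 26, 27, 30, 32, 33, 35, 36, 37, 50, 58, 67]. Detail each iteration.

Binary search for 67 in [8, 11, 13, 15, 16, 20, 26, 27, 30, 32, 33, 35, 36, 37, 50, 58, 67]:

lo=0, hi=16, mid=8, arr[mid]=30 -> 30 < 67, search right half
lo=9, hi=16, mid=12, arr[mid]=36 -> 36 < 67, search right half
lo=13, hi=16, mid=14, arr[mid]=50 -> 50 < 67, search right half
lo=15, hi=16, mid=15, arr[mid]=58 -> 58 < 67, search right half
lo=16, hi=16, mid=16, arr[mid]=67 -> Found target at index 16!

Binary search finds 67 at index 16 after 5 comparisons. The search repeatedly halves the search space by comparing with the middle element.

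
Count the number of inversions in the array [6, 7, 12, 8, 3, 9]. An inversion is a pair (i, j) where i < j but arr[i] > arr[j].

Finding inversions in [6, 7, 12, 8, 3, 9]:

(0, 4): arr[0]=6 > arr[4]=3
(1, 4): arr[1]=7 > arr[4]=3
(2, 3): arr[2]=12 > arr[3]=8
(2, 4): arr[2]=12 > arr[4]=3
(2, 5): arr[2]=12 > arr[5]=9
(3, 4): arr[3]=8 > arr[4]=3

Total inversions: 6

The array has 6 inversion(s): (0,4), (1,4), (2,3), (2,4), (2,5), (3,4). Each pair (i,j) satisfies i < j and arr[i] > arr[j].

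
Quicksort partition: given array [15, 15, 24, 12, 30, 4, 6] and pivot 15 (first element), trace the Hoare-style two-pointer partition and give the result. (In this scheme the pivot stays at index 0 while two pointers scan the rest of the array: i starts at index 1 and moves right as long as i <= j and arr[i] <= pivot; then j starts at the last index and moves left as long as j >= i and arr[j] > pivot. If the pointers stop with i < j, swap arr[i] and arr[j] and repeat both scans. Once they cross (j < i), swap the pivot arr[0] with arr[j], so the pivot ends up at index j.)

Hoare-style two-pointer partition with pivot = 15:

Initial array: [15, 15, 24, 12, 30, 4, 6]

Pointers start at i = 1, j = 6.
i stops at index 2 (arr[2]=24 > 15), j stops at index 6 (arr[6]=6 <= 15): swap arr[2] and arr[6], array becomes [15, 15, 6, 12, 30, 4, 24]
i stops at index 4 (arr[4]=30 > 15), j stops at index 5 (arr[5]=4 <= 15): swap arr[4] and arr[5], array becomes [15, 15, 6, 12, 4, 30, 24]
i ends at 5, j ends at 4: the pointers have crossed (j < i), so scanning stops.

Swap pivot arr[0] with arr[4] to place pivot at position 4: [4, 15, 6, 12, 15, 30, 24]
Pivot position: 4

After partitioning with pivot 15, the array becomes [4, 15, 6, 12, 15, 30, 24]. The pivot is placed at index 4. All elements to the left of the pivot are <= 15, and all elements to the right are > 15.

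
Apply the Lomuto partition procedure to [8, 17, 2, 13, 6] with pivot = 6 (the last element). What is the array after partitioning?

Lomuto partition with pivot = 6:

Initial array: [8, 17, 2, 13, 6]

arr[0]=8 > 6: no swap
arr[1]=17 > 6: no swap
arr[2]=2 <= 6: swap with position 0, array becomes [2, 17, 8, 13, 6]
arr[3]=13 > 6: no swap

Place pivot at position 1: [2, 6, 8, 13, 17]
Pivot position: 1

After partitioning with pivot 6, the array becomes [2, 6, 8, 13, 17]. The pivot is placed at index 1. All elements to the left of the pivot are <= 6, and all elements to the right are > 6.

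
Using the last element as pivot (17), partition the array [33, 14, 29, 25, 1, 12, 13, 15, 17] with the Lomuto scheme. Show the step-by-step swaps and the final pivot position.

Lomuto partition with pivot = 17:

Initial array: [33, 14, 29, 25, 1, 12, 13, 15, 17]

arr[0]=33 > 17: no swap
arr[1]=14 <= 17: swap with position 0, array becomes [14, 33, 29, 25, 1, 12, 13, 15, 17]
arr[2]=29 > 17: no swap
arr[3]=25 > 17: no swap
arr[4]=1 <= 17: swap with position 1, array becomes [14, 1, 29, 25, 33, 12, 13, 15, 17]
arr[5]=12 <= 17: swap with position 2, array becomes [14, 1, 12, 25, 33, 29, 13, 15, 17]
arr[6]=13 <= 17: swap with position 3, array becomes [14, 1, 12, 13, 33, 29, 25, 15, 17]
arr[7]=15 <= 17: swap with position 4, array becomes [14, 1, 12, 13, 15, 29, 25, 33, 17]

Place pivot at position 5: [14, 1, 12, 13, 15, 17, 25, 33, 29]
Pivot position: 5

After partitioning with pivot 17, the array becomes [14, 1, 12, 13, 15, 17, 25, 33, 29]. The pivot is placed at index 5. All elements to the left of the pivot are <= 17, and all elements to the right are > 17.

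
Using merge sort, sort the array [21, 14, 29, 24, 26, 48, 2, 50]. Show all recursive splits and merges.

Merge sort trace:

Split: [21, 14, 29, 24, 26, 48, 2, 50] -> [21, 14, 29, 24] and [26, 48, 2, 50]
  Split: [21, 14, 29, 24] -> [21, 14] and [29, 24]
    Split: [21, 14] -> [21] and [14]
    Merge: [21] + [14] -> [14, 21]
    Split: [29, 24] -> [29] and [24]
    Merge: [29] + [24] -> [24, 29]
  Merge: [14, 21] + [24, 29] -> [14, 21, 24, 29]
  Split: [26, 48, 2, 50] -> [26, 48] and [2, 50]
    Split: [26, 48] -> [26] and [48]
    Merge: [26] + [48] -> [26, 48]
    Split: [2, 50] -> [2] and [50]
    Merge: [2] + [50] -> [2, 50]
  Merge: [26, 48] + [2, 50] -> [2, 26, 48, 50]
Merge: [14, 21, 24, 29] + [2, 26, 48, 50] -> [2, 14, 21, 24, 26, 29, 48, 50]

Final sorted array: [2, 14, 21, 24, 26, 29, 48, 50]

The merge sort proceeds by recursively splitting the array and merging sorted halves.
After all merges, the sorted array is [2, 14, 21, 24, 26, 29, 48, 50].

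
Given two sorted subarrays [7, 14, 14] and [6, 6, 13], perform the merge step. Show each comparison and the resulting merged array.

Merging process:

Compare 7 vs 6: take 6 from right. Merged: [6]
Compare 7 vs 6: take 6 from right. Merged: [6, 6]
Compare 7 vs 13: take 7 from left. Merged: [6, 6, 7]
Compare 14 vs 13: take 13 from right. Merged: [6, 6, 7, 13]
Append remaining from left: [14, 14]. Merged: [6, 6, 7, 13, 14, 14]

Final merged array: [6, 6, 7, 13, 14, 14]
Total comparisons: 4

The merged array is [6, 6, 7, 13, 14, 14], requiring 4 comparisons. The merge step runs in O(n) time where n is the total number of elements.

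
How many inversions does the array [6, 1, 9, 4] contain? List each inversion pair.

Finding inversions in [6, 1, 9, 4]:

(0, 1): arr[0]=6 > arr[1]=1
(0, 3): arr[0]=6 > arr[3]=4
(2, 3): arr[2]=9 > arr[3]=4

Total inversions: 3

The array has 3 inversion(s): (0,1), (0,3), (2,3). Each pair (i,j) satisfies i < j and arr[i] > arr[j].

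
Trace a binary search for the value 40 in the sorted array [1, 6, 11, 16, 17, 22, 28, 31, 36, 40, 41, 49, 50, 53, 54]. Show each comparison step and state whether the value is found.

Binary search for 40 in [1, 6, 11, 16, 17, 22, 28, 31, 36, 40, 41, 49, 50, 53, 54]:

lo=0, hi=14, mid=7, arr[mid]=31 -> 31 < 40, search right half
lo=8, hi=14, mid=11, arr[mid]=49 -> 49 > 40, search left half
lo=8, hi=10, mid=9, arr[mid]=40 -> Found target at index 9!

Binary search finds 40 at index 9 after 3 comparisons. The search repeatedly halves the search space by comparing with the middle element.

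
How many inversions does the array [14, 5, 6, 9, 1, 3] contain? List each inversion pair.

Finding inversions in [14, 5, 6, 9, 1, 3]:

(0, 1): arr[0]=14 > arr[1]=5
(0, 2): arr[0]=14 > arr[2]=6
(0, 3): arr[0]=14 > arr[3]=9
(0, 4): arr[0]=14 > arr[4]=1
(0, 5): arr[0]=14 > arr[5]=3
(1, 4): arr[1]=5 > arr[4]=1
(1, 5): arr[1]=5 > arr[5]=3
(2, 4): arr[2]=6 > arr[4]=1
(2, 5): arr[2]=6 > arr[5]=3
(3, 4): arr[3]=9 > arr[4]=1
(3, 5): arr[3]=9 > arr[5]=3

Total inversions: 11

The array has 11 inversion(s): (0,1), (0,2), (0,3), (0,4), (0,5), (1,4), (1,5), (2,4), (2,5), (3,4), (3,5). Each pair (i,j) satisfies i < j and arr[i] > arr[j].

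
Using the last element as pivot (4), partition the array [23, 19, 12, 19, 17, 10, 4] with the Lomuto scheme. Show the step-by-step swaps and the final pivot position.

Lomuto partition with pivot = 4:

Initial array: [23, 19, 12, 19, 17, 10, 4]

arr[0]=23 > 4: no swap
arr[1]=19 > 4: no swap
arr[2]=12 > 4: no swap
arr[3]=19 > 4: no swap
arr[4]=17 > 4: no swap
arr[5]=10 > 4: no swap

Place pivot at position 0: [4, 19, 12, 19, 17, 10, 23]
Pivot position: 0

After partitioning with pivot 4, the array becomes [4, 19, 12, 19, 17, 10, 23]. The pivot is placed at index 0. All elements to the left of the pivot are <= 4, and all elements to the right are > 4.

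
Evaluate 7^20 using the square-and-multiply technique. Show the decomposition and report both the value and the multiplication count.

Computing 7^20 by squaring (build up from 7^1; each line after the first costs one multiplication):

7^1 = 7
7^2 = (7^1)^2 = 7^2 = 49
7^4 = (7^2)^2 = 49^2 = 2401
7^5 = 7 * 7^4 = 7 * 2401 = 16807
7^10 = (7^5)^2 = 16807^2 = 282475249
7^20 = (7^10)^2 = 282475249^2 = 79792266297612001

Result: 79792266297612001
Multiplications needed: 5 (5 lines after 7^1)

7^20 = 79792266297612001. Using exponentiation by squaring, this requires 5 multiplications. The key idea: if the exponent is even, square the half-power; if odd, multiply by the base once.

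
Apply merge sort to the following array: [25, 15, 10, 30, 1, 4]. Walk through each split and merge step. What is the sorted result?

Merge sort trace:

Split: [25, 15, 10, 30, 1, 4] -> [25, 15, 10] and [30, 1, 4]
  Split: [25, 15, 10] -> [25] and [15, 10]
    Split: [15, 10] -> [15] and [10]
    Merge: [15] + [10] -> [10, 15]
  Merge: [25] + [10, 15] -> [10, 15, 25]
  Split: [30, 1, 4] -> [30] and [1, 4]
    Split: [1, 4] -> [1] and [4]
    Merge: [1] + [4] -> [1, 4]
  Merge: [30] + [1, 4] -> [1, 4, 30]
Merge: [10, 15, 25] + [1, 4, 30] -> [1, 4, 10, 15, 25, 30]

Final sorted array: [1, 4, 10, 15, 25, 30]

The merge sort proceeds by recursively splitting the array and merging sorted halves.
After all merges, the sorted array is [1, 4, 10, 15, 25, 30].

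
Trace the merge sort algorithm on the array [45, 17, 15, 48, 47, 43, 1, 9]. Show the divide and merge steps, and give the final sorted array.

Merge sort trace:

Split: [45, 17, 15, 48, 47, 43, 1, 9] -> [45, 17, 15, 48] and [47, 43, 1, 9]
  Split: [45, 17, 15, 48] -> [45, 17] and [15, 48]
    Split: [45, 17] -> [45] and [17]
    Merge: [45] + [17] -> [17, 45]
    Split: [15, 48] -> [15] and [48]
    Merge: [15] + [48] -> [15, 48]
  Merge: [17, 45] + [15, 48] -> [15, 17, 45, 48]
  Split: [47, 43, 1, 9] -> [47, 43] and [1, 9]
    Split: [47, 43] -> [47] and [43]
    Merge: [47] + [43] -> [43, 47]
    Split: [1, 9] -> [1] and [9]
    Merge: [1] + [9] -> [1, 9]
  Merge: [43, 47] + [1, 9] -> [1, 9, 43, 47]
Merge: [15, 17, 45, 48] + [1, 9, 43, 47] -> [1, 9, 15, 17, 43, 45, 47, 48]

Final sorted array: [1, 9, 15, 17, 43, 45, 47, 48]

The merge sort proceeds by recursively splitting the array and merging sorted halves.
After all merges, the sorted array is [1, 9, 15, 17, 43, 45, 47, 48].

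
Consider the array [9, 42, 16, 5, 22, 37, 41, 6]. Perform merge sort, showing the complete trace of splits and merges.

Merge sort trace:

Split: [9, 42, 16, 5, 22, 37, 41, 6] -> [9, 42, 16, 5] and [22, 37, 41, 6]
  Split: [9, 42, 16, 5] -> [9, 42] and [16, 5]
    Split: [9, 42] -> [9] and [42]
    Merge: [9] + [42] -> [9, 42]
    Split: [16, 5] -> [16] and [5]
    Merge: [16] + [5] -> [5, 16]
  Merge: [9, 42] + [5, 16] -> [5, 9, 16, 42]
  Split: [22, 37, 41, 6] -> [22, 37] and [41, 6]
    Split: [22, 37] -> [22] and [37]
    Merge: [22] + [37] -> [22, 37]
    Split: [41, 6] -> [41] and [6]
    Merge: [41] + [6] -> [6, 41]
  Merge: [22, 37] + [6, 41] -> [6, 22, 37, 41]
Merge: [5, 9, 16, 42] + [6, 22, 37, 41] -> [5, 6, 9, 16, 22, 37, 41, 42]

Final sorted array: [5, 6, 9, 16, 22, 37, 41, 42]

The merge sort proceeds by recursively splitting the array and merging sorted halves.
After all merges, the sorted array is [5, 6, 9, 16, 22, 37, 41, 42].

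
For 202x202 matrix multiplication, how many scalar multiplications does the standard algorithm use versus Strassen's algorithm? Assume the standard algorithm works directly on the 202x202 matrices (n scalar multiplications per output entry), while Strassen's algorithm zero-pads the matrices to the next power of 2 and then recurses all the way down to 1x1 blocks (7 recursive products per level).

Matrix multiplication for 202x202 matrices:

Strassen's algorithm requires power-of-2 dimensions. Pad 202x202 to 256x256 (next power of 2).

Standard algorithm: 202^3 = 8242408 multiplications
Strassen's algorithm: 7^(log2(256)) = 7^8 = 5764801 multiplications
Savings: 8242408 - 5764801 = 2477607 multiplications

Standard: 8242408 multiplications (202^3). Strassen: 5764801 multiplications (7^8, after padding to 256x256). Strassen reduces 8 recursive multiplications to 7 at each level.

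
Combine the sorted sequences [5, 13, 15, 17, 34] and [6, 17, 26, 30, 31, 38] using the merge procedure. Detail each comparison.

Merging process:

Compare 5 vs 6: take 5 from left. Merged: [5]
Compare 13 vs 6: take 6 from right. Merged: [5, 6]
Compare 13 vs 17: take 13 from left. Merged: [5, 6, 13]
Compare 15 vs 17: take 15 from left. Merged: [5, 6, 13, 15]
Compare 17 vs 17: take 17 from left. Merged: [5, 6, 13, 15, 17]
Compare 34 vs 17: take 17 from right. Merged: [5, 6, 13, 15, 17, 17]
Compare 34 vs 26: take 26 from right. Merged: [5, 6, 13, 15, 17, 17, 26]
Compare 34 vs 30: take 30 from right. Merged: [5, 6, 13, 15, 17, 17, 26, 30]
Compare 34 vs 31: take 31 from right. Merged: [5, 6, 13, 15, 17, 17, 26, 30, 31]
Compare 34 vs 38: take 34 from left. Merged: [5, 6, 13, 15, 17, 17, 26, 30, 31, 34]
Append remaining from right: [38]. Merged: [5, 6, 13, 15, 17, 17, 26, 30, 31, 34, 38]

Final merged array: [5, 6, 13, 15, 17, 17, 26, 30, 31, 34, 38]
Total comparisons: 10

The merged array is [5, 6, 13, 15, 17, 17, 26, 30, 31, 34, 38], requiring 10 comparisons. The merge step runs in O(n) time where n is the total number of elements.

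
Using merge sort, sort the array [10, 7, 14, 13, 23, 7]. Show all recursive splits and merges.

Merge sort trace:

Split: [10, 7, 14, 13, 23, 7] -> [10, 7, 14] and [13, 23, 7]
  Split: [10, 7, 14] -> [10] and [7, 14]
    Split: [7, 14] -> [7] and [14]
    Merge: [7] + [14] -> [7, 14]
  Merge: [10] + [7, 14] -> [7, 10, 14]
  Split: [13, 23, 7] -> [13] and [23, 7]
    Split: [23, 7] -> [23] and [7]
    Merge: [23] + [7] -> [7, 23]
  Merge: [13] + [7, 23] -> [7, 13, 23]
Merge: [7, 10, 14] + [7, 13, 23] -> [7, 7, 10, 13, 14, 23]

Final sorted array: [7, 7, 10, 13, 14, 23]

The merge sort proceeds by recursively splitting the array and merging sorted halves.
After all merges, the sorted array is [7, 7, 10, 13, 14, 23].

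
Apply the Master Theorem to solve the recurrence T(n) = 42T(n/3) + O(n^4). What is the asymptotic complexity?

Master Theorem for T(n) = 42T(n/3) + O(n^4):

a = 42, b = 3, c = 4
log_b(a) = log_3(42) = 3.4022

Case 3: c = 4 > log_3(42) = 3.4022
T(n) = O(n^4) = O(n^4)

For T(n) = 42T(n/3) + O(n^4): log_3(42) = 3.4022. This is Case 3 of the Master Theorem (c > log_b(a), work dominated by root), giving O(n^4).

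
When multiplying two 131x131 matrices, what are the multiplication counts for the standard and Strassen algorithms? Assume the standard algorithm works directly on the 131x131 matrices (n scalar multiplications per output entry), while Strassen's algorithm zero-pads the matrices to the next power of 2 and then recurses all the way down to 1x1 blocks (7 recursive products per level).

Matrix multiplication for 131x131 matrices:

Strassen's algorithm requires power-of-2 dimensions. Pad 131x131 to 256x256 (next power of 2).

Standard algorithm: 131^3 = 2248091 multiplications
Strassen's algorithm: 7^(log2(256)) = 7^8 = 5764801 multiplications
Difference: 2248091 - 5764801 = -3516710 (Strassen uses MORE here due to padding overhead — for small or just-over-power-of-2 n, padding can outweigh the per-level savings)

Standard: 2248091 multiplications (131^3). Strassen: 5764801 multiplications (7^8, after padding to 256x256). Strassen reduces 8 recursive multiplications to 7 at each level.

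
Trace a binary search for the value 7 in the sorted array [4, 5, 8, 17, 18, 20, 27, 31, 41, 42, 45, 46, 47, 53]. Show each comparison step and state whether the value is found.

Binary search for 7 in [4, 5, 8, 17, 18, 20, 27, 31, 41, 42, 45, 46, 47, 53]:

lo=0, hi=13, mid=6, arr[mid]=27 -> 27 > 7, search left half
lo=0, hi=5, mid=2, arr[mid]=8 -> 8 > 7, search left half
lo=0, hi=1, mid=0, arr[mid]=4 -> 4 < 7, search right half
lo=1, hi=1, mid=1, arr[mid]=5 -> 5 < 7, search right half
lo=2 > hi=1, target 7 not found

Binary search determines that 7 is not in the array after 4 comparisons. The search space was exhausted without finding the target.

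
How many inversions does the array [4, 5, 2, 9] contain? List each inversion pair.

Finding inversions in [4, 5, 2, 9]:

(0, 2): arr[0]=4 > arr[2]=2
(1, 2): arr[1]=5 > arr[2]=2

Total inversions: 2

The array has 2 inversion(s): (0,2), (1,2). Each pair (i,j) satisfies i < j and arr[i] > arr[j].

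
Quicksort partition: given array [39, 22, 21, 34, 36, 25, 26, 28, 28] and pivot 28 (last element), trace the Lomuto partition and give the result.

Lomuto partition with pivot = 28:

Initial array: [39, 22, 21, 34, 36, 25, 26, 28, 28]

arr[0]=39 > 28: no swap
arr[1]=22 <= 28: swap with position 0, array becomes [22, 39, 21, 34, 36, 25, 26, 28, 28]
arr[2]=21 <= 28: swap with position 1, array becomes [22, 21, 39, 34, 36, 25, 26, 28, 28]
arr[3]=34 > 28: no swap
arr[4]=36 > 28: no swap
arr[5]=25 <= 28: swap with position 2, array becomes [22, 21, 25, 34, 36, 39, 26, 28, 28]
arr[6]=26 <= 28: swap with position 3, array becomes [22, 21, 25, 26, 36, 39, 34, 28, 28]
arr[7]=28 <= 28: swap with position 4, array becomes [22, 21, 25, 26, 28, 39, 34, 36, 28]

Place pivot at position 5: [22, 21, 25, 26, 28, 28, 34, 36, 39]
Pivot position: 5

After partitioning with pivot 28, the array becomes [22, 21, 25, 26, 28, 28, 34, 36, 39]. The pivot is placed at index 5. All elements to the left of the pivot are <= 28, and all elements to the right are > 28.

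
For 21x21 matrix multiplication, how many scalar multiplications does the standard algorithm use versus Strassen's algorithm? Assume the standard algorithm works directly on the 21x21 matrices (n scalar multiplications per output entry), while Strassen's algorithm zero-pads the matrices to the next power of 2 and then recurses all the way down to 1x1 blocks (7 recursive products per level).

Matrix multiplication for 21x21 matrices:

Strassen's algorithm requires power-of-2 dimensions. Pad 21x21 to 32x32 (next power of 2).

Standard algorithm: 21^3 = 9261 multiplications
Strassen's algorithm: 7^(log2(32)) = 7^5 = 16807 multiplications
Difference: 9261 - 16807 = -7546 (Strassen uses MORE here due to padding overhead — for small or just-over-power-of-2 n, padding can outweigh the per-level savings)

Standard: 9261 multiplications (21^3). Strassen: 16807 multiplications (7^5, after padding to 32x32). Strassen reduces 8 recursive multiplications to 7 at each level.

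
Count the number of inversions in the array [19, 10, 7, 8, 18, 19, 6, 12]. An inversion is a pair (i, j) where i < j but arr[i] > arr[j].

Finding inversions in [19, 10, 7, 8, 18, 19, 6, 12]:

(0, 1): arr[0]=19 > arr[1]=10
(0, 2): arr[0]=19 > arr[2]=7
(0, 3): arr[0]=19 > arr[3]=8
(0, 4): arr[0]=19 > arr[4]=18
(0, 6): arr[0]=19 > arr[6]=6
(0, 7): arr[0]=19 > arr[7]=12
(1, 2): arr[1]=10 > arr[2]=7
(1, 3): arr[1]=10 > arr[3]=8
(1, 6): arr[1]=10 > arr[6]=6
(2, 6): arr[2]=7 > arr[6]=6
(3, 6): arr[3]=8 > arr[6]=6
(4, 6): arr[4]=18 > arr[6]=6
(4, 7): arr[4]=18 > arr[7]=12
(5, 6): arr[5]=19 > arr[6]=6
(5, 7): arr[5]=19 > arr[7]=12

Total inversions: 15

The array has 15 inversion(s): (0,1), (0,2), (0,3), (0,4), (0,6), (0,7), (1,2), (1,3), (1,6), (2,6), (3,6), (4,6), (4,7), (5,6), (5,7). Each pair (i,j) satisfies i < j and arr[i] > arr[j].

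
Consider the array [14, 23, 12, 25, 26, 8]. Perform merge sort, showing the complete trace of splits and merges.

Merge sort trace:

Split: [14, 23, 12, 25, 26, 8] -> [14, 23, 12] and [25, 26, 8]
  Split: [14, 23, 12] -> [14] and [23, 12]
    Split: [23, 12] -> [23] and [12]
    Merge: [23] + [12] -> [12, 23]
  Merge: [14] + [12, 23] -> [12, 14, 23]
  Split: [25, 26, 8] -> [25] and [26, 8]
    Split: [26, 8] -> [26] and [8]
    Merge: [26] + [8] -> [8, 26]
  Merge: [25] + [8, 26] -> [8, 25, 26]
Merge: [12, 14, 23] + [8, 25, 26] -> [8, 12, 14, 23, 25, 26]

Final sorted array: [8, 12, 14, 23, 25, 26]

The merge sort proceeds by recursively splitting the array and merging sorted halves.
After all merges, the sorted array is [8, 12, 14, 23, 25, 26].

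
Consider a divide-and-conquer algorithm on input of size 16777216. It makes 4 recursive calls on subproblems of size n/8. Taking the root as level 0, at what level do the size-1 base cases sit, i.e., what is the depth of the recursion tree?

For divide and conquer with division factor 8:

Problem sizes at each level:
Level 0: 16777216
Level 1: 2097152
Level 2: 262144
Level 3: 32768
Level 4: 4096
Level 5: 512
Level 6: 64
Level 7: 8
Level 8: 1

The root is level 0 and the size-1 base case is level 8 (the tree spans levels 0 through 8, i.e. 9 levels counting the root), so the depth is the number of divisions: log_8(16777216) = 8

The recursion tree depth is log_8(16777216) = 8. At each level, the problem size is divided by 8, so it takes 8 divisions to reduce to a base case of size 1. The algorithm makes 4 recursive calls at each level.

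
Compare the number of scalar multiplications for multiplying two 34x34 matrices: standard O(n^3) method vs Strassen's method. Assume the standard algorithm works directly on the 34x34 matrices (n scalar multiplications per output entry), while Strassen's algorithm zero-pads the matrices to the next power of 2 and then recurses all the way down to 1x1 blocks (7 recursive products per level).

Matrix multiplication for 34x34 matrices:

Strassen's algorithm requires power-of-2 dimensions. Pad 34x34 to 64x64 (next power of 2).

Standard algorithm: 34^3 = 39304 multiplications
Strassen's algorithm: 7^(log2(64)) = 7^6 = 117649 multiplications
Difference: 39304 - 117649 = -78345 (Strassen uses MORE here due to padding overhead — for small or just-over-power-of-2 n, padding can outweigh the per-level savings)

Standard: 39304 multiplications (34^3). Strassen: 117649 multiplications (7^6, after padding to 64x64). Strassen reduces 8 recursive multiplications to 7 at each level.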